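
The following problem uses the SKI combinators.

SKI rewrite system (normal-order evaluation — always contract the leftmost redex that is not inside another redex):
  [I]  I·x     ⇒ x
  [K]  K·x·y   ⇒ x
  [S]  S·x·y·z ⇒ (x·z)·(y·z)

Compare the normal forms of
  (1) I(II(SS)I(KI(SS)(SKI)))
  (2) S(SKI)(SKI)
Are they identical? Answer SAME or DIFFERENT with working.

Answer: SAME — A ⇓ S(SKI)(SKI), B ⇓ S(SKI)(SKI)

Derivation:
Term A:
  start: I(II(SS)I(KI(SS)(SKI)))
  →1  II(SS)I(KI(SS)(SKI))
  →2  I(SS)I(KI(SS)(SKI))
  →3  SSI(KI(SS)(SKI))
  →4  S(KI(SS)(SKI))(I(KI(SS)(SKI)))
  →5  S(I(SKI))(I(KI(SS)(SKI)))
  →6  S(SKI)(I(KI(SS)(SKI)))
  →7  S(SKI)(KI(SS)(SKI))
  →8  S(SKI)(I(SKI))
  →9  S(SKI)(SKI)

Term B:
  start: S(SKI)(SKI)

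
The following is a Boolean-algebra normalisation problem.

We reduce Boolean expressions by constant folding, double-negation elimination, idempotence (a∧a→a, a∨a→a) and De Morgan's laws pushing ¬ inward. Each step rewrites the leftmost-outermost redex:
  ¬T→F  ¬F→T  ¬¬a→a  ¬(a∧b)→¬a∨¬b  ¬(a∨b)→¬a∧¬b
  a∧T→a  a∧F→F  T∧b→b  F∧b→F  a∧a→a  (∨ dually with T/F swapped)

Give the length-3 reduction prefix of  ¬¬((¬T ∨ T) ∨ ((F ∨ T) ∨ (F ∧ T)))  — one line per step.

Answer: after 3 steps: T

Working:
  start: ¬¬((¬T ∨ T) ∨ ((F ∨ T) ∨ (F ∧ T)))
  →1  (¬T ∨ T) ∨ ((F ∨ T) ∨ (F ∧ T))
  →2  T ∨ ((F ∨ T) ∨ (F ∧ T))
  →3  T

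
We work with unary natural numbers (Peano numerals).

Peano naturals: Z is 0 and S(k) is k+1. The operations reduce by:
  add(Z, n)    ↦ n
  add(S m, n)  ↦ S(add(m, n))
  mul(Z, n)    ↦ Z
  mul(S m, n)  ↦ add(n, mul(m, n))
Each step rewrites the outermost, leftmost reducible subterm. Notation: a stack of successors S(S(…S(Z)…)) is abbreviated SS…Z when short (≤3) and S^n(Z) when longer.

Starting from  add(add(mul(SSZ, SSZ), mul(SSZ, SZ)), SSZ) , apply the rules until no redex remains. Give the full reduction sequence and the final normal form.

Answer: normal form = S^8(Z)  (in 28 steps)

Reduction:
  start: add(add(mul(SSZ, SSZ), mul(SSZ, SZ)), SSZ)
  [1] add(add(add(SSZ, mul(SZ, SSZ)), mul(SSZ, SZ)), SSZ)
  [2] add(add(S(add(SZ, mul(SZ, SSZ))), mul(SSZ, SZ)), SSZ)
  [3] add(S(add(add(SZ, mul(SZ, SSZ)), mul(SSZ, SZ))), SSZ)
  [4] S(add(add(add(SZ, mul(SZ, SSZ)), mul(SSZ, SZ)), SSZ))
  [5] S(add(add(S(add(Z, mul(SZ, SSZ))), mul(SSZ, SZ)), SSZ))
  [6] S(add(S(add(add(Z, mul(SZ, SSZ)), mul(SSZ, SZ))), SSZ))
  [7] S(S(add(add(add(Z, mul(SZ, SSZ)), mul(SSZ, SZ)), SSZ)))
  [8] S(S(add(add(mul(SZ, SSZ), mul(SSZ, SZ)), SSZ)))
  [9] S(S(add(add(add(SSZ, mul(Z, SSZ)), mul(SSZ, SZ)), SSZ)))
  [10] S(S(add(add(S(add(SZ, mul(Z, SSZ))), mul(SSZ, SZ)), SSZ)))
  [11] S(S(add(S(add(add(SZ, mul(Z, SSZ)), mul(SSZ, SZ))), SSZ)))
  [12] S(S(S(add(add(add(SZ, mul(Z, SSZ)), mul(SSZ, SZ)), SSZ))))
  [13] S(S(S(add(add(S(add(Z, mul(Z, SSZ))), mul(SSZ, SZ)), SSZ))))
  [14] S(S(S(add(S(add(add(Z, mul(Z, SSZ)), mul(SSZ, SZ))), SSZ))))
  [15] S(S(S(S(add(add(add(Z, mul(Z, SSZ)), mul(SSZ, SZ)), SSZ)))))
  [16] S(S(S(S(add(add(mul(Z, SSZ), mul(SSZ, SZ)), SSZ)))))
  [17] S(S(S(S(add(add(Z, mul(SSZ, SZ)), SSZ)))))
  [18] S(S(S(S(add(mul(SSZ, SZ), SSZ)))))
  [19] S(S(S(S(add(add(SZ, mul(SZ, SZ)), SSZ)))))
  [20] S(S(S(S(add(S(add(Z, mul(SZ, SZ))), SSZ)))))
  [21] S(S(S(S(S(add(add(Z, mul(SZ, SZ)), SSZ))))))
  [22] S(S(S(S(S(add(mul(SZ, SZ), SSZ))))))
  [23] S(S(S(S(S(add(add(SZ, mul(Z, SZ)), SSZ))))))
  [24] S(S(S(S(S(add(S(add(Z, mul(Z, SZ))), SSZ))))))
  [25] S(S(S(S(S(S(add(add(Z, mul(Z, SZ)), SSZ)))))))
  [26] S(S(S(S(S(S(add(mul(Z, SZ), SSZ)))))))
  [27] S(S(S(S(S(S(add(Z, SSZ)))))))
  [28] S^8(Z)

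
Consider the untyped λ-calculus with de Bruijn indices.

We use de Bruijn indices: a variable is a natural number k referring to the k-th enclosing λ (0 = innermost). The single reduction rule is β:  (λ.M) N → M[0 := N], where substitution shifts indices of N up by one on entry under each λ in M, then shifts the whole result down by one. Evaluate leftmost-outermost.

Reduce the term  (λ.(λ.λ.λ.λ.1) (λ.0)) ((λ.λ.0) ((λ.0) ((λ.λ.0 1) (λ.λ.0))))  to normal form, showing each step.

  start: (λ.(λ.λ.λ.λ.1) (λ.0)) ((λ.λ.0) ((λ.0) ((λ.λ.0 1) (λ.λ.0))))
  step 1: (λ.λ.λ.λ.1) (λ.0)
  step 2: λ.λ.λ.1

Answer: normal form = λ.λ.λ.1  (in 2 steps)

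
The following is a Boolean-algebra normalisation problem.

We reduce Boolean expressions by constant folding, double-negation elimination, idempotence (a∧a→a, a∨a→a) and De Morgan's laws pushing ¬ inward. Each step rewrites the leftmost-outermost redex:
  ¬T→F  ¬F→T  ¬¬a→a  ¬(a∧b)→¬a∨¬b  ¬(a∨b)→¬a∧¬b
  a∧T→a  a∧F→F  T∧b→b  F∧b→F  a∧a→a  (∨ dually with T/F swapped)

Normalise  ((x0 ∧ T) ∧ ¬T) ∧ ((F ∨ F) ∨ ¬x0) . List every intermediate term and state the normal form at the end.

  start: ((x0 ∧ T) ∧ ¬T) ∧ ((F ∨ F) ∨ ¬x0)
  →1  (x0 ∧ ¬T) ∧ ((F ∨ F) ∨ ¬x0)
  →2  (x0 ∧ F) ∧ ((F ∨ F) ∨ ¬x0)
  →3  F ∧ ((F ∨ F) ∨ ¬x0)
  →4  F

Answer: normal form = F  (in 4 steps)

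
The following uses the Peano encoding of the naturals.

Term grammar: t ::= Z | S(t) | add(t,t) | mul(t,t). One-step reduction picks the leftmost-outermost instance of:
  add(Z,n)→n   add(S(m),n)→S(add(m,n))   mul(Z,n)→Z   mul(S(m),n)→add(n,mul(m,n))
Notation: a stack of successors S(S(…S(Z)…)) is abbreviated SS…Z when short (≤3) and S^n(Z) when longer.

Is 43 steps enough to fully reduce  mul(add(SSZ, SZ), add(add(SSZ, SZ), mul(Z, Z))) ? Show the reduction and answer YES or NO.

  start: mul(add(SSZ, SZ), add(add(SSZ, SZ), mul(Z, Z)))
  [1] mul(S(add(SZ, SZ)), add(add(SSZ, SZ), mul(Z, Z)))
  [2] add(add(add(SSZ, SZ), mul(Z, Z)), mul(add(SZ, SZ), add(add(SSZ, SZ), mul(Z, Z))))
  [3] add(add(S(add(SZ, SZ)), mul(Z, Z)), mul(add(SZ, SZ), add(add(SSZ, SZ), mul(Z, Z))))
  [4] add(S(add(add(SZ, SZ), mul(Z, Z))), mul(add(SZ, SZ), add(add(SSZ, SZ), mul(Z, Z))))
  [5] S(add(add(add(SZ, SZ), mul(Z, Z)), mul(add(SZ, SZ), add(add(SSZ, SZ), mul(Z, Z)))))
  [6] S(add(add(S(add(Z, SZ)), mul(Z, Z)), mul(add(SZ, SZ), add(add(SSZ, SZ), mul(Z, Z)))))
  [7] S(add(S(add(add(Z, SZ), mul(Z, Z))), mul(add(SZ, SZ), add(add(SSZ, SZ), mul(Z, Z)))))
  [8] S(S(add(add(add(Z, SZ), mul(Z, Z)), mul(add(SZ, SZ), add(add(SSZ, SZ), mul(Z, Z))))))
  [9] S(S(add(add(SZ, mul(Z, Z)), mul(add(SZ, SZ), add(add(SSZ, SZ), mul(Z, Z))))))
  [10] S(S(add(S(add(Z, mul(Z, Z))), mul(add(SZ, SZ), add(add(SSZ, SZ), mul(Z, Z))))))
  [11] S(S(S(add(add(Z, mul(Z, Z)), mul(add(SZ, SZ), add(add(SSZ, SZ), mul(Z, Z)))))))
  [12] S(S(S(add(mul(Z, Z), mul(add(SZ, SZ), add(add(SSZ, SZ), mul(Z, Z)))))))
  [13] S(S(S(add(Z, mul(add(SZ, SZ), add(add(SSZ, SZ), mul(Z, Z)))))))
  [14] S(S(S(mul(add(SZ, SZ), add(add(SSZ, SZ), mul(Z, Z))))))
  [15] S(S(S(mul(S(add(Z, SZ)), add(add(SSZ, SZ), mul(Z, Z))))))
  [16] S(S(S(add(add(add(SSZ, SZ), mul(Z, Z)), mul(add(Z, SZ), add(add(SSZ, SZ), mul(Z, Z)))))))
  [17] S(S(S(add(add(S(add(SZ, SZ)), mul(Z, Z)), mul(add(Z, SZ), add(add(SSZ, SZ), mul(Z, Z)))))))
  [18] S(S(S(add(S(add(add(SZ, SZ), mul(Z, Z))), mul(add(Z, SZ), add(add(SSZ, SZ), mul(Z, Z)))))))
  [19] S(S(S(S(add(add(add(SZ, SZ), mul(Z, Z)), mul(add(Z, SZ), add(add(SSZ, SZ), mul(Z, Z))))))))
  [20] S(S(S(S(add(add(S(add(Z, SZ)), mul(Z, Z)), mul(add(Z, SZ), add(add(SSZ, SZ), mul(Z, Z))))))))
  [21] S(S(S(S(add(S(add(add(Z, SZ), mul(Z, Z))), mul(add(Z, SZ), add(add(SSZ, SZ), mul(Z, Z))))))))
  [22] S(S(S(S(S(add(add(add(Z, SZ), mul(Z, Z)), mul(add(Z, SZ), add(add(SSZ, SZ), mul(Z, Z)))))))))
  [23] S(S(S(S(S(add(add(SZ, mul(Z, Z)), mul(add(Z, SZ), add(add(SSZ, SZ), mul(Z, Z)))))))))
  [24] S(S(S(S(S(add(S(add(Z, mul(Z, Z))), mul(add(Z, SZ), add(add(SSZ, SZ), mul(Z, Z)))))))))
  [25] S(S(S(S(S(S(add(add(Z, mul(Z, Z)), mul(add(Z, SZ), add(add(SSZ, SZ), mul(Z, Z))))))))))
  [26] S(S(S(S(S(S(add(mul(Z, Z), mul(add(Z, SZ), add(add(SSZ, SZ), mul(Z, Z))))))))))
  [27] S(S(S(S(S(S(add(Z, mul(add(Z, SZ), add(add(SSZ, SZ), mul(Z, Z))))))))))
  [28] S(S(S(S(S(S(mul(add(Z, SZ), add(add(SSZ, SZ), mul(Z, Z)))))))))
  [29] S(S(S(S(S(S(mul(SZ, add(add(SSZ, SZ), mul(Z, Z)))))))))
  [30] S(S(S(S(S(S(add(add(add(SSZ, SZ), mul(Z, Z)), mul(Z, add(add(SSZ, SZ), mul(Z, Z))))))))))
  [31] S(S(S(S(S(S(add(add(S(add(SZ, SZ)), mul(Z, Z)), mul(Z, add(add(SSZ, SZ), mul(Z, Z))))))))))
  [32] S(S(S(S(S(S(add(S(add(add(SZ, SZ), mul(Z, Z))), mul(Z, add(add(SSZ, SZ), mul(Z, Z))))))))))
  [33] S(S(S(S(S(S(S(add(add(add(SZ, SZ), mul(Z, Z)), mul(Z, add(add(SSZ, SZ), mul(Z, Z)))))))))))
  [34] S(S(S(S(S(S(S(add(add(S(add(Z, SZ)), mul(Z, Z)), mul(Z, add(add(SSZ, SZ), mul(Z, Z)))))))))))
  [35] S(S(S(S(S(S(S(add(S(add(add(Z, SZ), mul(Z, Z))), mul(Z, add(add(SSZ, SZ), mul(Z, Z)))))))))))
  [36] S(S(S(S(S(S(S(S(add(add(add(Z, SZ), mul(Z, Z)), mul(Z, add(add(SSZ, SZ), mul(Z, Z))))))))))))
  [37] S(S(S(S(S(S(S(S(add(add(SZ, mul(Z, Z)), mul(Z, add(add(SSZ, SZ), mul(Z, Z))))))))))))
  [38] S(S(S(S(S(S(S(S(add(S(add(Z, mul(Z, Z))), mul(Z, add(add(SSZ, SZ), mul(Z, Z))))))))))))
  [39] S(S(S(S(S(S(S(S(S(add(add(Z, mul(Z, Z)), mul(Z, add(add(SSZ, SZ), mul(Z, Z)))))))))))))
  [40] S(S(S(S(S(S(S(S(S(add(mul(Z, Z), mul(Z, add(add(SSZ, SZ), mul(Z, Z)))))))))))))
  [41] S(S(S(S(S(S(S(S(S(add(Z, mul(Z, add(add(SSZ, SZ), mul(Z, Z)))))))))))))
  [42] S(S(S(S(S(S(S(S(S(mul(Z, add(add(SSZ, SZ), mul(Z, Z))))))))))))
  [43] S^9(Z)

Answer: YES — reaches normal form S^9(Z) in 43 ≤ 43 steps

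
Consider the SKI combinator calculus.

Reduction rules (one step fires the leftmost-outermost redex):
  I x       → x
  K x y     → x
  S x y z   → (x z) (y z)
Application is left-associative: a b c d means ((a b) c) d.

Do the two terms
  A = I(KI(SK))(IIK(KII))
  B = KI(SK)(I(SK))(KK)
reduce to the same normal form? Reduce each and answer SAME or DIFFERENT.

Term A:
  start: I(KI(SK))(IIK(KII))
  step 1: KI(SK)(IIK(KII))
  step 2: I(IIK(KII))
  step 3: IIK(KII)
  step 4: IK(KII)
  step 5: K(KII)
  step 6: KI

Term B:
  start: KI(SK)(I(SK))(KK)
  step 1: I(I(SK))(KK)
  step 2: I(SK)(KK)
  step 3: SK(KK)

Answer: DIFFERENT — A ⇓ KI, B ⇓ SK(KK)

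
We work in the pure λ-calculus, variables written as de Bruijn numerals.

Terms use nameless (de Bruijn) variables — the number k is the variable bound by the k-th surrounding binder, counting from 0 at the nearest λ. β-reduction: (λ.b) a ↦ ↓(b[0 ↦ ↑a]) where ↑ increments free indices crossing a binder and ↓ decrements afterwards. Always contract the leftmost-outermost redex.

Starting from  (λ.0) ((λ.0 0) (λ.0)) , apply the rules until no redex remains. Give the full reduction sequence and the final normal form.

  start: (λ.0) ((λ.0 0) (λ.0))
  →1  (λ.0 0) (λ.0)
  →2  (λ.0) (λ.0)
  →3  λ.0

Answer: normal form = λ.0  (in 3 steps)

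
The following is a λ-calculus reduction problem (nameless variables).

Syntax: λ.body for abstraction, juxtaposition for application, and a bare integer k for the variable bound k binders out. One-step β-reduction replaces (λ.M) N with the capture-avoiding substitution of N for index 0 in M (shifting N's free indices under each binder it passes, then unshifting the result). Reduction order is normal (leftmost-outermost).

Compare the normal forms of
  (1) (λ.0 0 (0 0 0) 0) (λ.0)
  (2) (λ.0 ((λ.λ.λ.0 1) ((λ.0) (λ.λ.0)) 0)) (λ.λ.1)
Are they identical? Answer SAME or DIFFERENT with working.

Term A:
  start: (λ.0 0 (0 0 0) 0) (λ.0)
  step 1: (λ.0) (λ.0) ((λ.0) (λ.0) (λ.0)) (λ.0)
  step 2: (λ.0) ((λ.0) (λ.0) (λ.0)) (λ.0)
  step 3: (λ.0) (λ.0) (λ.0) (λ.0)
  step 4: (λ.0) (λ.0) (λ.0)
  step 5: (λ.0) (λ.0)
  step 6: λ.0

Term B:
  start: (λ.0 ((λ.λ.λ.0 1) ((λ.0) (λ.λ.0)) 0)) (λ.λ.1)
  step 1: (λ.λ.1) ((λ.λ.λ.0 1) ((λ.0) (λ.λ.0)) (λ.λ.1))
  step 2: λ.(λ.λ.λ.0 1) ((λ.0) (λ.λ.0)) (λ.λ.1)
  step 3: λ.(λ.λ.0 1) (λ.λ.1)
  step 4: λ.λ.0 (λ.λ.1)

Answer: DIFFERENT — A ⇓ λ.0, B ⇓ λ.λ.0 (λ.λ.1)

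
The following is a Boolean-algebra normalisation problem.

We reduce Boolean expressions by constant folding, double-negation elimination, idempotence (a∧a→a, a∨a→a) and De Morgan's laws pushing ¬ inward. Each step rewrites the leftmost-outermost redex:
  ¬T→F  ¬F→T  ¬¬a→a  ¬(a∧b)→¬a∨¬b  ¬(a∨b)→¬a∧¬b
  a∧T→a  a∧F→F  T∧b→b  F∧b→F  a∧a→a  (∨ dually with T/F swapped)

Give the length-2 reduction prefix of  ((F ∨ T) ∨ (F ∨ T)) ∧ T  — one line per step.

  start: ((F ∨ T) ∨ (F ∨ T)) ∧ T
  →1  (F ∨ T) ∨ (F ∨ T)
  →2  F ∨ T

Answer: after 2 steps: F ∨ T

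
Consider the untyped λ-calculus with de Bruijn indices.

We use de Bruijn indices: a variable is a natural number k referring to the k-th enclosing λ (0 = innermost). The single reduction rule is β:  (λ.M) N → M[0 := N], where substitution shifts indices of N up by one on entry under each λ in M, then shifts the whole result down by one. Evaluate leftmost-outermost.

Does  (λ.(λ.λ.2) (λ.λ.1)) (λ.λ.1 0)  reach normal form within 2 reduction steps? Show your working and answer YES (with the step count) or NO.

Answer: YES — reaches normal form λ.λ.λ.1 0 in 2 ≤ 2 steps

Derivation:
  start: (λ.(λ.λ.2) (λ.λ.1)) (λ.λ.1 0)
  →1  (λ.λ.λ.λ.1 0) (λ.λ.1)
  →2  λ.λ.λ.1 0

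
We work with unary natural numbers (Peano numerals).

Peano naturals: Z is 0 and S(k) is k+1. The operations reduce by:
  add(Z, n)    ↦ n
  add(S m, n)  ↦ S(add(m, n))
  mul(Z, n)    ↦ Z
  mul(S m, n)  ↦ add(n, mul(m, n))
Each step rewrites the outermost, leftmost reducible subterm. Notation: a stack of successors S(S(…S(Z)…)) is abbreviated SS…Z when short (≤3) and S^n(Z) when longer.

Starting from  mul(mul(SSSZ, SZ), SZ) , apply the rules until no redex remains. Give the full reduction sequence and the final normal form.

Answer: normal form = SSSZ  (in 20 steps)

Reduction:
  start: mul(mul(SSSZ, SZ), SZ)
  →1  mul(add(SZ, mul(SSZ, SZ)), SZ)
  →2  mul(S(add(Z, mul(SSZ, SZ))), SZ)
  →3  add(SZ, mul(add(Z, mul(SSZ, SZ)), SZ))
  →4  S(add(Z, mul(add(Z, mul(SSZ, SZ)), SZ)))
  →5  S(mul(add(Z, mul(SSZ, SZ)), SZ))
  →6  S(mul(mul(SSZ, SZ), SZ))
  →7  S(mul(add(SZ, mul(SZ, SZ)), SZ))
  →8  S(mul(S(add(Z, mul(SZ, SZ))), SZ))
  →9  S(add(SZ, mul(add(Z, mul(SZ, SZ)), SZ)))
  →10  S(S(add(Z, mul(add(Z, mul(SZ, SZ)), SZ))))
  →11  S(S(mul(add(Z, mul(SZ, SZ)), SZ)))
  →12  S(S(mul(mul(SZ, SZ), SZ)))
  →13  S(S(mul(add(SZ, mul(Z, SZ)), SZ)))
  →14  S(S(mul(S(add(Z, mul(Z, SZ))), SZ)))
  →15  S(S(add(SZ, mul(add(Z, mul(Z, SZ)), SZ))))
  →16  S(S(S(add(Z, mul(add(Z, mul(Z, SZ)), SZ)))))
  →17  S(S(S(mul(add(Z, mul(Z, SZ)), SZ))))
  →18  S(S(S(mul(mul(Z, SZ), SZ))))
  →19  S(S(S(mul(Z, SZ))))
  →20  SSSZ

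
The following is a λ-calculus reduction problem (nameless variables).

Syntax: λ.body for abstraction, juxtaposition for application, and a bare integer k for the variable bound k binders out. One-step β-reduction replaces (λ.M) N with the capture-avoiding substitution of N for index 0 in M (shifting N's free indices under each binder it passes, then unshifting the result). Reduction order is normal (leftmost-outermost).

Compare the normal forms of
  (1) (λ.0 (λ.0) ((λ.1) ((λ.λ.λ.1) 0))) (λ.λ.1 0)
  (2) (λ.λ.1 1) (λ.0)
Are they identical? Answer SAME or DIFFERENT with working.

Term A:
  start: (λ.0 (λ.0) ((λ.1) ((λ.λ.λ.1) 0))) (λ.λ.1 0)
  →1  (λ.λ.1 0) (λ.0) ((λ.λ.λ.1 0) ((λ.λ.λ.1) (λ.λ.1 0)))
  →2  (λ.(λ.0) 0) ((λ.λ.λ.1 0) ((λ.λ.λ.1) (λ.λ.1 0)))
  →3  (λ.0) ((λ.λ.λ.1 0) ((λ.λ.λ.1) (λ.λ.1 0)))
  →4  (λ.λ.λ.1 0) ((λ.λ.λ.1) (λ.λ.1 0))
  →5  λ.λ.1 0

Term B:
  start: (λ.λ.1 1) (λ.0)
  →1  λ.(λ.0) (λ.0)
  →2  λ.λ.0

Answer: DIFFERENT — A ⇓ λ.λ.1 0, B ⇓ λ.λ.0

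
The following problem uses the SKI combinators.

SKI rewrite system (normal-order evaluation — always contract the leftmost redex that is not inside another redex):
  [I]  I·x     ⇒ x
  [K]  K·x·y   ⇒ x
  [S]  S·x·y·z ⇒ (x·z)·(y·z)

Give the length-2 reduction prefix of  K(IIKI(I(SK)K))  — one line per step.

Answer: after 2 steps: K(KI(I(SK)K))

Working:
  start: K(IIKI(I(SK)K))
  →1  K(IKI(I(SK)K))
  →2  K(KI(I(SK)K))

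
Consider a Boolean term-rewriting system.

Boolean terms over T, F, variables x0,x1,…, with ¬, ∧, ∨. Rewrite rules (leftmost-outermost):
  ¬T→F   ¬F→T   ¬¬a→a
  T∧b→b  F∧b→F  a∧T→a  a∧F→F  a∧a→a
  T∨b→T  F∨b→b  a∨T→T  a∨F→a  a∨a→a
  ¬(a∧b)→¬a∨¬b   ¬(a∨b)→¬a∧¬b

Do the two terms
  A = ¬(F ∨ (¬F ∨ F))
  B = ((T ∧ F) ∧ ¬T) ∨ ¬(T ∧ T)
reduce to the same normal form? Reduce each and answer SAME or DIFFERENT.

Answer: SAME — A ⇓ F, B ⇓ F

Reduction:
Term A:
  start: ¬(F ∨ (¬F ∨ F))
  →1  ¬F ∧ ¬(¬F ∨ F)
  →2  T ∧ ¬(¬F ∨ F)
  →3  ¬(¬F ∨ F)
  →4  ¬¬F ∧ ¬F
  →5  F ∧ ¬F
  →6  F

Term B:
  start: ((T ∧ F) ∧ ¬T) ∨ ¬(T ∧ T)
  →1  (F ∧ ¬T) ∨ ¬(T ∧ T)
  →2  F ∨ ¬(T ∧ T)
  →3  ¬(T ∧ T)
  →4  ¬T ∨ ¬T
  →5  ¬T
  →6  F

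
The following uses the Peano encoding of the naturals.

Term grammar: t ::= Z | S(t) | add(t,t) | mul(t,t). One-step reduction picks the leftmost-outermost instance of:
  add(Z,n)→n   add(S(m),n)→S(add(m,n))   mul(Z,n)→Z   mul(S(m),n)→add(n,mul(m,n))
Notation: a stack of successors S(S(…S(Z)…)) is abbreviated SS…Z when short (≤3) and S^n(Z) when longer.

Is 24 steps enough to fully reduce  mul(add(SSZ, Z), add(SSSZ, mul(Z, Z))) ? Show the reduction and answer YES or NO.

  start: mul(add(SSZ, Z), add(SSSZ, mul(Z, Z)))
  →1  mul(S(add(SZ, Z)), add(SSSZ, mul(Z, Z)))
  →2  add(add(SSSZ, mul(Z, Z)), mul(add(SZ, Z), add(SSSZ, mul(Z, Z))))
  →3  add(S(add(SSZ, mul(Z, Z))), mul(add(SZ, Z), add(SSSZ, mul(Z, Z))))
  →4  S(add(add(SSZ, mul(Z, Z)), mul(add(SZ, Z), add(SSSZ, mul(Z, Z)))))
  →5  S(add(S(add(SZ, mul(Z, Z))), mul(add(SZ, Z), add(SSSZ, mul(Z, Z)))))
  →6  S(S(add(add(SZ, mul(Z, Z)), mul(add(SZ, Z), add(SSSZ, mul(Z, Z))))))
  →7  S(S(add(S(add(Z, mul(Z, Z))), mul(add(SZ, Z), add(SSSZ, mul(Z, Z))))))
  →8  S(S(S(add(add(Z, mul(Z, Z)), mul(add(SZ, Z), add(SSSZ, mul(Z, Z)))))))
  →9  S(S(S(add(mul(Z, Z), mul(add(SZ, Z), add(SSSZ, mul(Z, Z)))))))
  →10  S(S(S(add(Z, mul(add(SZ, Z), add(SSSZ, mul(Z, Z)))))))
  →11  S(S(S(mul(add(SZ, Z), add(SSSZ, mul(Z, Z))))))
  →12  S(S(S(mul(S(add(Z, Z)), add(SSSZ, mul(Z, Z))))))
  →13  S(S(S(add(add(SSSZ, mul(Z, Z)), mul(add(Z, Z), add(SSSZ, mul(Z, Z)))))))
  →14  S(S(S(add(S(add(SSZ, mul(Z, Z))), mul(add(Z, Z), add(SSSZ, mul(Z, Z)))))))
  →15  S(S(S(S(add(add(SSZ, mul(Z, Z)), mul(add(Z, Z), add(SSSZ, mul(Z, Z))))))))
  →16  S(S(S(S(add(S(add(SZ, mul(Z, Z))), mul(add(Z, Z), add(SSSZ, mul(Z, Z))))))))
  →17  S(S(S(S(S(add(add(SZ, mul(Z, Z)), mul(add(Z, Z), add(SSSZ, mul(Z, Z)))))))))
  →18  S(S(S(S(S(add(S(add(Z, mul(Z, Z))), mul(add(Z, Z), add(SSSZ, mul(Z, Z)))))))))
  →19  S(S(S(S(S(S(add(add(Z, mul(Z, Z)), mul(add(Z, Z), add(SSSZ, mul(Z, Z))))))))))
  →20  S(S(S(S(S(S(add(mul(Z, Z), mul(add(Z, Z), add(SSSZ, mul(Z, Z))))))))))
  →21  S(S(S(S(S(S(add(Z, mul(add(Z, Z), add(SSSZ, mul(Z, Z))))))))))
  →22  S(S(S(S(S(S(mul(add(Z, Z), add(SSSZ, mul(Z, Z)))))))))
  →23  S(S(S(S(S(S(mul(Z, add(SSSZ, mul(Z, Z)))))))))
  →24  S^6(Z)

Answer: YES — reaches normal form S^6(Z) in 24 ≤ 24 steps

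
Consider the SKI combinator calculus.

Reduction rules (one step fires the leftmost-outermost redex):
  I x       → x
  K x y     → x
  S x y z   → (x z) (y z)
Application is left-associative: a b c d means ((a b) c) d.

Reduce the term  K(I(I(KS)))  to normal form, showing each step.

Answer: normal form = K(KS)  (in 2 steps)

Working:
  start: K(I(I(KS)))
  [1] K(I(KS))
  [2] K(KS)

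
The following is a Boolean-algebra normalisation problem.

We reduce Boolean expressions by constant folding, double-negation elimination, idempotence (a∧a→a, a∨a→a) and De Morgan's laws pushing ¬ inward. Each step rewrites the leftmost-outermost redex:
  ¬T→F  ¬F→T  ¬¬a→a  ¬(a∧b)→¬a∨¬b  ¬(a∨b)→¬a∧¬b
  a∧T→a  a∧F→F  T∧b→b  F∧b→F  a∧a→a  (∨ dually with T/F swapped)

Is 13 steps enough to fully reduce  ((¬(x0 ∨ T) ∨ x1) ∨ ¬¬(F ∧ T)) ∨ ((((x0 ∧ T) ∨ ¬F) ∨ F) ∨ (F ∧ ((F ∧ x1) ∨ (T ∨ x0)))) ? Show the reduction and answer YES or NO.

Answer: YES — reaches normal form T in 13 ≤ 13 steps

Working:
  start: ((¬(x0 ∨ T) ∨ x1) ∨ ¬¬(F ∧ T)) ∨ ((((x0 ∧ T) ∨ ¬F) ∨ F) ∨ (F ∧ ((F ∧ x1) ∨ (T ∨ x0))))
  →1  (((¬x0 ∧ ¬T) ∨ x1) ∨ ¬¬(F ∧ T)) ∨ ((((x0 ∧ T) ∨ ¬F) ∨ F) ∨ (F ∧ ((F ∧ x1) ∨ (T ∨ x0))))
  →2  (((¬x0 ∧ F) ∨ x1) ∨ ¬¬(F ∧ T)) ∨ ((((x0 ∧ T) ∨ ¬F) ∨ F) ∨ (F ∧ ((F ∧ x1) ∨ (T ∨ x0))))
  →3  ((F ∨ x1) ∨ ¬¬(F ∧ T)) ∨ ((((x0 ∧ T) ∨ ¬F) ∨ F) ∨ (F ∧ ((F ∧ x1) ∨ (T ∨ x0))))
  →4  (x1 ∨ ¬¬(F ∧ T)) ∨ ((((x0 ∧ T) ∨ ¬F) ∨ F) ∨ (F ∧ ((F ∧ x1) ∨ (T ∨ x0))))
  →5  (x1 ∨ (F ∧ T)) ∨ ((((x0 ∧ T) ∨ ¬F) ∨ F) ∨ (F ∧ ((F ∧ x1) ∨ (T ∨ x0))))
  →6  (x1 ∨ F) ∨ ((((x0 ∧ T) ∨ ¬F) ∨ F) ∨ (F ∧ ((F ∧ x1) ∨ (T ∨ x0))))
  →7  x1 ∨ ((((x0 ∧ T) ∨ ¬F) ∨ F) ∨ (F ∧ ((F ∧ x1) ∨ (T ∨ x0))))
  →8  x1 ∨ (((x0 ∧ T) ∨ ¬F) ∨ (F ∧ ((F ∧ x1) ∨ (T ∨ x0))))
  →9  x1 ∨ ((x0 ∨ ¬F) ∨ (F ∧ ((F ∧ x1) ∨ (T ∨ x0))))
  →10  x1 ∨ ((x0 ∨ T) ∨ (F ∧ ((F ∧ x1) ∨ (T ∨ x0))))
  →11  x1 ∨ (T ∨ (F ∧ ((F ∧ x1) ∨ (T ∨ x0))))
  →12  x1 ∨ T
  →13  T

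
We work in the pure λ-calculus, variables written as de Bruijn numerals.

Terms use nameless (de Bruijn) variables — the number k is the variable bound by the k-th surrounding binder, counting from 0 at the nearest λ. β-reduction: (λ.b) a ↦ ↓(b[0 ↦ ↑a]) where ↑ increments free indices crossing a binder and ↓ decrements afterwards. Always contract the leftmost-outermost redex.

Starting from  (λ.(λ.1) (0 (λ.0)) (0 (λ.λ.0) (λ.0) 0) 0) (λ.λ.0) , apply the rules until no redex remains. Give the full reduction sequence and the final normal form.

  start: (λ.(λ.1) (0 (λ.0)) (0 (λ.λ.0) (λ.0) 0) 0) (λ.λ.0)
  →1  (λ.λ.λ.0) ((λ.λ.0) (λ.0)) ((λ.λ.0) (λ.λ.0) (λ.0) (λ.λ.0)) (λ.λ.0)
  →2  (λ.λ.0) ((λ.λ.0) (λ.λ.0) (λ.0) (λ.λ.0)) (λ.λ.0)
  →3  (λ.0) (λ.λ.0)
  →4  λ.λ.0

Answer: normal form = λ.λ.0  (in 4 steps)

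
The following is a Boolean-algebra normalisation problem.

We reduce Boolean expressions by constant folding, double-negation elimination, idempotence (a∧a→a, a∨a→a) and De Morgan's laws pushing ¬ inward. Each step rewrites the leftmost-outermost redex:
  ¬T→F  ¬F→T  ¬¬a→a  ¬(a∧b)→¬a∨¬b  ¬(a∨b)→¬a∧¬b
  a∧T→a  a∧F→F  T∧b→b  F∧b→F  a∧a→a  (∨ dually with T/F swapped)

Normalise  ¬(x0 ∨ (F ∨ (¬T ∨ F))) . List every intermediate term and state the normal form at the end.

  start: ¬(x0 ∨ (F ∨ (¬T ∨ F)))
  [1] ¬x0 ∧ ¬(F ∨ (¬T ∨ F))
  [2] ¬x0 ∧ (¬F ∧ ¬(¬T ∨ F))
  [3] ¬x0 ∧ (T ∧ ¬(¬T ∨ F))
  [4] ¬x0 ∧ ¬(¬T ∨ F)
  [5] ¬x0 ∧ (¬¬T ∧ ¬F)
  [6] ¬x0 ∧ (T ∧ ¬F)
  [7] ¬x0 ∧ ¬F
  [8] ¬x0 ∧ T
  [9] ¬x0

Answer: normal form = ¬x0  (in 9 steps)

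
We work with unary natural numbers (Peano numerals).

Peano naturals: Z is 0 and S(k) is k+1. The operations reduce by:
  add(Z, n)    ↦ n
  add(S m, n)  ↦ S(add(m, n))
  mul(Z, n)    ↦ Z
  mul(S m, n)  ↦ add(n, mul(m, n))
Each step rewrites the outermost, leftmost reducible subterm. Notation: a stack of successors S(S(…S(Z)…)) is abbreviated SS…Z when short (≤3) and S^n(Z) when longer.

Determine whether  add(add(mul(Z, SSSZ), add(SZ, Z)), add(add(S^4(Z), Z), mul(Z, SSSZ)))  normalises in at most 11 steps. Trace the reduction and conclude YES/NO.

Answer: NO — after 11 steps the term is S(S(S(add(S(add(SZ, Z)), mul(Z, SSSZ))))), not yet normal

Working:
  start: add(add(mul(Z, SSSZ), add(SZ, Z)), add(add(S^4(Z), Z), mul(Z, SSSZ)))
  [1] add(add(Z, add(SZ, Z)), add(add(S^4(Z), Z), mul(Z, SSSZ)))
  [2] add(add(SZ, Z), add(add(S^4(Z), Z), mul(Z, SSSZ)))
  [3] add(S(add(Z, Z)), add(add(S^4(Z), Z), mul(Z, SSSZ)))
  [4] S(add(add(Z, Z), add(add(S^4(Z), Z), mul(Z, SSSZ))))
  [5] S(add(Z, add(add(S^4(Z), Z), mul(Z, SSSZ))))
  [6] S(add(add(S^4(Z), Z), mul(Z, SSSZ)))
  [7] S(add(S(add(SSSZ, Z)), mul(Z, SSSZ)))
  [8] S(S(add(add(SSSZ, Z), mul(Z, SSSZ))))
  [9] S(S(add(S(add(SSZ, Z)), mul(Z, SSSZ))))
  [10] S(S(S(add(add(SSZ, Z), mul(Z, SSSZ)))))
  [11] S(S(S(add(S(add(SZ, Z)), mul(Z, SSSZ)))))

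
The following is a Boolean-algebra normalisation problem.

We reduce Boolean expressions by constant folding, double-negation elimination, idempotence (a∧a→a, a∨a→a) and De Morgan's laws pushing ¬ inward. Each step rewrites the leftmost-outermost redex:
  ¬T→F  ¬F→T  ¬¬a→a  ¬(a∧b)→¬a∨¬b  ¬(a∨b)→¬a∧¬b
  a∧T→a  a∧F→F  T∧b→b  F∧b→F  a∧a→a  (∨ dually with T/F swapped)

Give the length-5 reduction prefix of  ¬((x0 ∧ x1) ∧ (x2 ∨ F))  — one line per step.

  start: ¬((x0 ∧ x1) ∧ (x2 ∨ F))
  [1] ¬(x0 ∧ x1) ∨ ¬(x2 ∨ F)
  [2] (¬x0 ∨ ¬x1) ∨ ¬(x2 ∨ F)
  [3] (¬x0 ∨ ¬x1) ∨ (¬x2 ∧ ¬F)
  [4] (¬x0 ∨ ¬x1) ∨ (¬x2 ∧ T)
  [5] (¬x0 ∨ ¬x1) ∨ ¬x2

Answer: after 5 steps: (¬x0 ∨ ¬x1) ∨ ¬x2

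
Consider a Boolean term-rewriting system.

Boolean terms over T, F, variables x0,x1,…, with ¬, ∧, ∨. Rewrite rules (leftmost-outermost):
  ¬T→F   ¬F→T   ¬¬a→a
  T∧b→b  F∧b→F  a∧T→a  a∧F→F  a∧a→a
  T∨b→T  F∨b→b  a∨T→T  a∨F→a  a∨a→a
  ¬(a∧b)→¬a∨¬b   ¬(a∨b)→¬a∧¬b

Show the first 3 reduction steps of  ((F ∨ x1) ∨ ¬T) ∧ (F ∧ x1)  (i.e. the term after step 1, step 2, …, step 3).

Answer: after 3 steps: x1 ∧ (F ∧ x1)

Working:
  start: ((F ∨ x1) ∨ ¬T) ∧ (F ∧ x1)
  [1] (x1 ∨ ¬T) ∧ (F ∧ x1)
  [2] (x1 ∨ F) ∧ (F ∧ x1)
  [3] x1 ∧ (F ∧ x1)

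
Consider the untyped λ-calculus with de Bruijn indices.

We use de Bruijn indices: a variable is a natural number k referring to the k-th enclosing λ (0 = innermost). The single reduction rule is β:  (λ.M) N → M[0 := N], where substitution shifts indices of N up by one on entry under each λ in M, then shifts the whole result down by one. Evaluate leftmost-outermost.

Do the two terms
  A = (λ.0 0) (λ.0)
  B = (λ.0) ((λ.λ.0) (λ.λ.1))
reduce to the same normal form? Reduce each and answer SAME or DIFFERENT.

Term A:
  start: (λ.0 0) (λ.0)
  →1  (λ.0) (λ.0)
  →2  λ.0

Term B:
  start: (λ.0) ((λ.λ.0) (λ.λ.1))
  →1  (λ.λ.0) (λ.λ.1)
  →2  λ.0

Answer: SAME — A ⇓ λ.0, B ⇓ λ.0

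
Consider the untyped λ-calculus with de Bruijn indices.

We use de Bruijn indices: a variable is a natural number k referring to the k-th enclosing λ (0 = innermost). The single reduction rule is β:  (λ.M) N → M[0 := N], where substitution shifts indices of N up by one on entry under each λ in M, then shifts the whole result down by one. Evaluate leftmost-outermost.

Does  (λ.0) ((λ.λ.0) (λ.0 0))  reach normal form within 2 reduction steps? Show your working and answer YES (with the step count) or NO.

  start: (λ.0) ((λ.λ.0) (λ.0 0))
  step 1: (λ.λ.0) (λ.0 0)
  step 2: λ.0

Answer: YES — reaches normal form λ.0 in 2 ≤ 2 steps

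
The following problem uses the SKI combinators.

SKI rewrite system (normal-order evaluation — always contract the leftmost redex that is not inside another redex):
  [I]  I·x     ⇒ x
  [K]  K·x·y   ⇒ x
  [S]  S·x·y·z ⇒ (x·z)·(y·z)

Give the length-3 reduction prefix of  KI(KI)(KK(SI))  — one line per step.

  start: KI(KI)(KK(SI))
  →1  I(KK(SI))
  →2  KK(SI)
  →3  K

Answer: after 3 steps: K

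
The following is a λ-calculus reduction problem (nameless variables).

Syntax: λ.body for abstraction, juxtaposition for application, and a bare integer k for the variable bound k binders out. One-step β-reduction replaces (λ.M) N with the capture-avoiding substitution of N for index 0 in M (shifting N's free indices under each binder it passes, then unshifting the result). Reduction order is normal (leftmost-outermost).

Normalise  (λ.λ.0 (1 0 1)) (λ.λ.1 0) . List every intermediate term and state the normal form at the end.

Answer: normal form = λ.0 (0 (λ.λ.1 0))  (in 3 steps)

Reduction:
  start: (λ.λ.0 (1 0 1)) (λ.λ.1 0)
  →1  λ.0 ((λ.λ.1 0) 0 (λ.λ.1 0))
  →2  λ.0 ((λ.1 0) (λ.λ.1 0))
  →3  λ.0 (0 (λ.λ.1 0))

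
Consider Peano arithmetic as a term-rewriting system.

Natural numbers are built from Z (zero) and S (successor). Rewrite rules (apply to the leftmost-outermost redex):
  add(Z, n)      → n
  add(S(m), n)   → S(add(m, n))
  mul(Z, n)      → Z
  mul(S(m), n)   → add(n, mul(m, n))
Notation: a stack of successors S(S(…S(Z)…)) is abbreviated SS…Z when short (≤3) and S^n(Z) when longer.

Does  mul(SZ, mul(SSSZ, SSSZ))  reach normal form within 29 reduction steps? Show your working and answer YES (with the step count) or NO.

Answer: YES — reaches normal form S^9(Z) in 28 ≤ 29 steps

Working:
  start: mul(SZ, mul(SSSZ, SSSZ))
  [1] add(mul(SSSZ, SSSZ), mul(Z, mul(SSSZ, SSSZ)))
  [2] add(add(SSSZ, mul(SSZ, SSSZ)), mul(Z, mul(SSSZ, SSSZ)))
  [3] add(S(add(SSZ, mul(SSZ, SSSZ))), mul(Z, mul(SSSZ, SSSZ)))
  [4] S(add(add(SSZ, mul(SSZ, SSSZ)), mul(Z, mul(SSSZ, SSSZ))))
  [5] S(add(S(add(SZ, mul(SSZ, SSSZ))), mul(Z, mul(SSSZ, SSSZ))))
  [6] S(S(add(add(SZ, mul(SSZ, SSSZ)), mul(Z, mul(SSSZ, SSSZ)))))
  [7] S(S(add(S(add(Z, mul(SSZ, SSSZ))), mul(Z, mul(SSSZ, SSSZ)))))
  [8] S(S(S(add(add(Z, mul(SSZ, SSSZ)), mul(Z, mul(SSSZ, SSSZ))))))
  [9] S(S(S(add(mul(SSZ, SSSZ), mul(Z, mul(SSSZ, SSSZ))))))
  [10] S(S(S(add(add(SSSZ, mul(SZ, SSSZ)), mul(Z, mul(SSSZ, SSSZ))))))
  [11] S(S(S(add(S(add(SSZ, mul(SZ, SSSZ))), mul(Z, mul(SSSZ, SSSZ))))))
  [12] S(S(S(S(add(add(SSZ, mul(SZ, SSSZ)), mul(Z, mul(SSSZ, SSSZ)))))))
  [13] S(S(S(S(add(S(add(SZ, mul(SZ, SSSZ))), mul(Z, mul(SSSZ, SSSZ)))))))
  [14] S(S(S(S(S(add(add(SZ, mul(SZ, SSSZ)), mul(Z, mul(SSSZ, SSSZ))))))))
  [15] S(S(S(S(S(add(S(add(Z, mul(SZ, SSSZ))), mul(Z, mul(SSSZ, SSSZ))))))))
  [16] S(S(S(S(S(S(add(add(Z, mul(SZ, SSSZ)), mul(Z, mul(SSSZ, SSSZ)))))))))
  [17] S(S(S(S(S(S(add(mul(SZ, SSSZ), mul(Z, mul(SSSZ, SSSZ)))))))))
  [18] S(S(S(S(S(S(add(add(SSSZ, mul(Z, SSSZ)), mul(Z, mul(SSSZ, SSSZ)))))))))
  [19] S(S(S(S(S(S(add(S(add(SSZ, mul(Z, SSSZ))), mul(Z, mul(SSSZ, SSSZ)))))))))
  [20] S(S(S(S(S(S(S(add(add(SSZ, mul(Z, SSSZ)), mul(Z, mul(SSSZ, SSSZ))))))))))
  [21] S(S(S(S(S(S(S(add(S(add(SZ, mul(Z, SSSZ))), mul(Z, mul(SSSZ, SSSZ))))))))))
  [22] S(S(S(S(S(S(S(S(add(add(SZ, mul(Z, SSSZ)), mul(Z, mul(SSSZ, SSSZ)))))))))))
  [23] S(S(S(S(S(S(S(S(add(S(add(Z, mul(Z, SSSZ))), mul(Z, mul(SSSZ, SSSZ)))))))))))
  [24] S(S(S(S(S(S(S(S(S(add(add(Z, mul(Z, SSSZ)), mul(Z, mul(SSSZ, SSSZ))))))))))))
  [25] S(S(S(S(S(S(S(S(S(add(mul(Z, SSSZ), mul(Z, mul(SSSZ, SSSZ))))))))))))
  [26] S(S(S(S(S(S(S(S(S(add(Z, mul(Z, mul(SSSZ, SSSZ))))))))))))
  [27] S(S(S(S(S(S(S(S(S(mul(Z, mul(SSSZ, SSSZ)))))))))))
  [28] S^9(Z)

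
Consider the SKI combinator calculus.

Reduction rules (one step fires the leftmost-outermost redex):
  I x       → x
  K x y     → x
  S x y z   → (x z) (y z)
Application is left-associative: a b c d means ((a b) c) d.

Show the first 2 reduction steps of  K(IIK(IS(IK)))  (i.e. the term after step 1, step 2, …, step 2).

  start: K(IIK(IS(IK)))
  →1  K(IK(IS(IK)))
  →2  K(K(IS(IK)))

Answer: after 2 steps: K(K(IS(IK)))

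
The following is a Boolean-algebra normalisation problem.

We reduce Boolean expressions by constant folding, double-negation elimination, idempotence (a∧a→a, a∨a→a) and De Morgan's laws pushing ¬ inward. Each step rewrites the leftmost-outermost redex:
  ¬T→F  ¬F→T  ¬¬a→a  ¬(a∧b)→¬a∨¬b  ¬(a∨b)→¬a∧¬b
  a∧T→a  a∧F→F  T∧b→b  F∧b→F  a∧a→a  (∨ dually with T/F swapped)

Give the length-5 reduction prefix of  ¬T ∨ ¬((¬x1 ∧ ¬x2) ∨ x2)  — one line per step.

  start: ¬T ∨ ¬((¬x1 ∧ ¬x2) ∨ x2)
  [1] F ∨ ¬((¬x1 ∧ ¬x2) ∨ x2)
  [2] ¬((¬x1 ∧ ¬x2) ∨ x2)
  [3] ¬(¬x1 ∧ ¬x2) ∧ ¬x2
  [4] (¬¬x1 ∨ ¬¬x2) ∧ ¬x2
  [5] (x1 ∨ ¬¬x2) ∧ ¬x2

Answer: after 5 steps: (x1 ∨ ¬¬x2) ∧ ¬x2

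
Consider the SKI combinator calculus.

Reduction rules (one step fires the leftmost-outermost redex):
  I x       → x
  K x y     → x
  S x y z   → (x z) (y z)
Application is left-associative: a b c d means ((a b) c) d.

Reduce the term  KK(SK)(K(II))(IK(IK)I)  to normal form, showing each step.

  start: KK(SK)(K(II))(IK(IK)I)
  step 1: K(K(II))(IK(IK)I)
  step 2: K(II)
  step 3: KI

Answer: normal form = KI  (in 3 steps)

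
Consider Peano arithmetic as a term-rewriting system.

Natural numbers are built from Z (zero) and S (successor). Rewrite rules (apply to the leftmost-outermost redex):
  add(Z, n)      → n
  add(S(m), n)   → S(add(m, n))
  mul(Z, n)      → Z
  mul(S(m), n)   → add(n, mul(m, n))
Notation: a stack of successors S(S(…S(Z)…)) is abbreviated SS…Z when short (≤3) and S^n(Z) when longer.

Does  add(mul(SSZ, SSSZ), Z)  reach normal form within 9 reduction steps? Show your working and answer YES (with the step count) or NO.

Answer: NO — after 9 steps the term is S(S(S(add(add(SSSZ, mul(Z, SSSZ)), Z)))), not yet normal

Reduction:
  start: add(mul(SSZ, SSSZ), Z)
  →1  add(add(SSSZ, mul(SZ, SSSZ)), Z)
  →2  add(S(add(SSZ, mul(SZ, SSSZ))), Z)
  →3  S(add(add(SSZ, mul(SZ, SSSZ)), Z))
  →4  S(add(S(add(SZ, mul(SZ, SSSZ))), Z))
  →5  S(S(add(add(SZ, mul(SZ, SSSZ)), Z)))
  →6  S(S(add(S(add(Z, mul(SZ, SSSZ))), Z)))
  →7  S(S(S(add(add(Z, mul(SZ, SSSZ)), Z))))
  →8  S(S(S(add(mul(SZ, SSSZ), Z))))
  →9  S(S(S(add(add(SSSZ, mul(Z, SSSZ)), Z))))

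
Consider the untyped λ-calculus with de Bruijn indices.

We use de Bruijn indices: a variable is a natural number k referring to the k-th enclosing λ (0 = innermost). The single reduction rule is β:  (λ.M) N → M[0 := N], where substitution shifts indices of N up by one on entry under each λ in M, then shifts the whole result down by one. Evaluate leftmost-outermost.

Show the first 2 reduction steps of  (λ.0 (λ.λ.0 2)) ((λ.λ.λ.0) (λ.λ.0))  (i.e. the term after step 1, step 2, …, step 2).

Answer: after 2 steps: (λ.λ.0) (λ.λ.0 ((λ.λ.λ.0) (λ.λ.0)))

Working:
  start: (λ.0 (λ.λ.0 2)) ((λ.λ.λ.0) (λ.λ.0))
  step 1: (λ.λ.λ.0) (λ.λ.0) (λ.λ.0 ((λ.λ.λ.0) (λ.λ.0)))
  step 2: (λ.λ.0) (λ.λ.0 ((λ.λ.λ.0) (λ.λ.0)))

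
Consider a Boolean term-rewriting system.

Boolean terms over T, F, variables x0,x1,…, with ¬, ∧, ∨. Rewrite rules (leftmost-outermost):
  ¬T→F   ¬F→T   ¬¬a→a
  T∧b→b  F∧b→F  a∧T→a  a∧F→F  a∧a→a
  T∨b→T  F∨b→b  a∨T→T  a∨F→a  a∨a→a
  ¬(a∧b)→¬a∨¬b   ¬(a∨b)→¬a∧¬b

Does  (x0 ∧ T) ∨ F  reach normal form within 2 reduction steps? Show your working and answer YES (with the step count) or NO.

Answer: YES — reaches normal form x0 in 2 ≤ 2 steps

Working:
  start: (x0 ∧ T) ∨ F
  →1  x0 ∧ T
  →2  x0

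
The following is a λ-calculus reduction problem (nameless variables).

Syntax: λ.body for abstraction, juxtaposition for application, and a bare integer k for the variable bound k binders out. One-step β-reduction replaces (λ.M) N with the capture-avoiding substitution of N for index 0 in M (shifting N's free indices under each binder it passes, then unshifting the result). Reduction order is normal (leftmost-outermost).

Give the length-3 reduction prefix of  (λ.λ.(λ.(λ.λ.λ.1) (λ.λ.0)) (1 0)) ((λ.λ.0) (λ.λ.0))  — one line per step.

Answer: after 3 steps: λ.λ.λ.1

Derivation:
  start: (λ.λ.(λ.(λ.λ.λ.1) (λ.λ.0)) (1 0)) ((λ.λ.0) (λ.λ.0))
  step 1: λ.(λ.(λ.λ.λ.1) (λ.λ.0)) ((λ.λ.0) (λ.λ.0) 0)
  step 2: λ.(λ.λ.λ.1) (λ.λ.0)
  step 3: λ.λ.λ.1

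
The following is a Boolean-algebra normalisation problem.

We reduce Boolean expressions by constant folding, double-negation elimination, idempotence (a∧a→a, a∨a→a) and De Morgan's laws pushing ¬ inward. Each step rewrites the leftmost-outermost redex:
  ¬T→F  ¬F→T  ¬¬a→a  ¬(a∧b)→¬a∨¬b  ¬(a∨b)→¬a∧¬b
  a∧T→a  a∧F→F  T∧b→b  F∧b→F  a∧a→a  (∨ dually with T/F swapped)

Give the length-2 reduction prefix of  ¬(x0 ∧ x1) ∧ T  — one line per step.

  start: ¬(x0 ∧ x1) ∧ T
  step 1: ¬(x0 ∧ x1)
  step 2: ¬x0 ∨ ¬x1

Answer: after 2 steps: ¬x0 ∨ ¬x1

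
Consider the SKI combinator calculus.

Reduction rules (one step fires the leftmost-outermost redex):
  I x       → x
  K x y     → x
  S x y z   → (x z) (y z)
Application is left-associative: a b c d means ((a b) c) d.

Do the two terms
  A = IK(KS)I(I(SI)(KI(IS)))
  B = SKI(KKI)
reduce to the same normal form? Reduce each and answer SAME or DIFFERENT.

Answer: DIFFERENT — A ⇓ S, B ⇓ K

Reduction:
Term A:
  start: IK(KS)I(I(SI)(KI(IS)))
  [1] K(KS)I(I(SI)(KI(IS)))
  [2] KS(I(SI)(KI(IS)))
  [3] S

Term B:
  start: SKI(KKI)
  [1] K(KKI)(I(KKI))
  [2] KKI
  [3] K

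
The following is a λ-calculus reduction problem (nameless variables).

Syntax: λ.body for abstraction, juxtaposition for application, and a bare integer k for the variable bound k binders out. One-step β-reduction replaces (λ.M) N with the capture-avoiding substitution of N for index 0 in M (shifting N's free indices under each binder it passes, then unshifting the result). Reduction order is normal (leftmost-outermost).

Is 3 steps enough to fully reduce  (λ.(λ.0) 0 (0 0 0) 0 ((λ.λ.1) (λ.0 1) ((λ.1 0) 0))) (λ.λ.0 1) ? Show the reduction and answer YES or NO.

Answer: NO — after 3 steps the term is (λ.0 ((λ.λ.0 1) (λ.λ.0 1) (λ.λ.0 1))) (λ.λ.0 1) ((λ.λ.1) (λ.0 (λ.λ.0 1)) ((λ.(λ.λ.0 1) 0) (λ.λ.0 1))), not yet normal

Derivation:
  start: (λ.(λ.0) 0 (0 0 0) 0 ((λ.λ.1) (λ.0 1) ((λ.1 0) 0))) (λ.λ.0 1)
  →1  (λ.0) (λ.λ.0 1) ((λ.λ.0 1) (λ.λ.0 1) (λ.λ.0 1)) (λ.λ.0 1) ((λ.λ.1) (λ.0 (λ.λ.0 1)) ((λ.(λ.λ.0 1) 0) (λ.λ.0 1)))
  →2  (λ.λ.0 1) ((λ.λ.0 1) (λ.λ.0 1) (λ.λ.0 1)) (λ.λ.0 1) ((λ.λ.1) (λ.0 (λ.λ.0 1)) ((λ.(λ.λ.0 1) 0) (λ.λ.0 1)))
  →3  (λ.0 ((λ.λ.0 1) (λ.λ.0 1) (λ.λ.0 1))) (λ.λ.0 1) ((λ.λ.1) (λ.0 (λ.λ.0 1)) ((λ.(λ.λ.0 1) 0) (λ.λ.0 1)))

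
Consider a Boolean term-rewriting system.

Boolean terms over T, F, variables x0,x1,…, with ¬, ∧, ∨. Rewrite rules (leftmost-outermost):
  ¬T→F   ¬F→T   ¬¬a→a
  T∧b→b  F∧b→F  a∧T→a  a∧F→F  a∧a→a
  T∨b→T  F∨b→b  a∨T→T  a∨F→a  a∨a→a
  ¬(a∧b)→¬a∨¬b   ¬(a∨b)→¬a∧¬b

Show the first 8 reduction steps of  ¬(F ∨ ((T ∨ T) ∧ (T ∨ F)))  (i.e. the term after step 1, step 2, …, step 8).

Answer: after 8 steps: ¬(T ∨ F)

Reduction:
  start: ¬(F ∨ ((T ∨ T) ∧ (T ∨ F)))
  [1] ¬F ∧ ¬((T ∨ T) ∧ (T ∨ F))
  [2] T ∧ ¬((T ∨ T) ∧ (T ∨ F))
  [3] ¬((T ∨ T) ∧ (T ∨ F))
  [4] ¬(T ∨ T) ∨ ¬(T ∨ F)
  [5] (¬T ∧ ¬T) ∨ ¬(T ∨ F)
  [6] ¬T ∨ ¬(T ∨ F)
  [7] F ∨ ¬(T ∨ F)
  [8] ¬(T ∨ F)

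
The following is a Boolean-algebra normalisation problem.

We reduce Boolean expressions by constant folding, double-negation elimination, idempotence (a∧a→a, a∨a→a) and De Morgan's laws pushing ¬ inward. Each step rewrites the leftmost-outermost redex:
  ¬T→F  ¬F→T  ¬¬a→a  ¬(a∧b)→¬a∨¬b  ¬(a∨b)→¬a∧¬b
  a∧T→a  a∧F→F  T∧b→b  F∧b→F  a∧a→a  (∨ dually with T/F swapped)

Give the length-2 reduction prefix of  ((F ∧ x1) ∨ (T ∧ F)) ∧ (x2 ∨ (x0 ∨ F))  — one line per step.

  start: ((F ∧ x1) ∨ (T ∧ F)) ∧ (x2 ∨ (x0 ∨ F))
  step 1: (F ∨ (T ∧ F)) ∧ (x2 ∨ (x0 ∨ F))
  step 2: (T ∧ F) ∧ (x2 ∨ (x0 ∨ F))

Answer: after 2 steps: (T ∧ F) ∧ (x2 ∨ (x0 ∨ F))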